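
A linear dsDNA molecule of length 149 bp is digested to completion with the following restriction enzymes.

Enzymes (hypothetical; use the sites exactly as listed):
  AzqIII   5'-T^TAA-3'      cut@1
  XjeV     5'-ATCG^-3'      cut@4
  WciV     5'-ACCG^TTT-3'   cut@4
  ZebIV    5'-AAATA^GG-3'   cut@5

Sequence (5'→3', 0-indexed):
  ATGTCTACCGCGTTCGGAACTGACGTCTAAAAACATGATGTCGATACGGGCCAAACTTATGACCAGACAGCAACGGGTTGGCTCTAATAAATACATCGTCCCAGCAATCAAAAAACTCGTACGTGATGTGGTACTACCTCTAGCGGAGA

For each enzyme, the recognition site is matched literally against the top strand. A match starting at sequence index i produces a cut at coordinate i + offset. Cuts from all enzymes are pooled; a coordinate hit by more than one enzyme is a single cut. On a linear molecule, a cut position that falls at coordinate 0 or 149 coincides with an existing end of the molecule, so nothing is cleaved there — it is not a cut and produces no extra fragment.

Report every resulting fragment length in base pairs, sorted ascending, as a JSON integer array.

Per-enzyme occurrences:
  AzqIII (TTAA, off=1): no sites
  XjeV (ATCG, off=4): starts [94] → cuts [98]
  WciV (ACCGTTT, off=4): no sites
  ZebIV (AAATAGG, off=5): no sites

Pooled cuts: [98]

Fragments:
  [0,98): 98 bp
  [98,149): 51 bp

[51,98]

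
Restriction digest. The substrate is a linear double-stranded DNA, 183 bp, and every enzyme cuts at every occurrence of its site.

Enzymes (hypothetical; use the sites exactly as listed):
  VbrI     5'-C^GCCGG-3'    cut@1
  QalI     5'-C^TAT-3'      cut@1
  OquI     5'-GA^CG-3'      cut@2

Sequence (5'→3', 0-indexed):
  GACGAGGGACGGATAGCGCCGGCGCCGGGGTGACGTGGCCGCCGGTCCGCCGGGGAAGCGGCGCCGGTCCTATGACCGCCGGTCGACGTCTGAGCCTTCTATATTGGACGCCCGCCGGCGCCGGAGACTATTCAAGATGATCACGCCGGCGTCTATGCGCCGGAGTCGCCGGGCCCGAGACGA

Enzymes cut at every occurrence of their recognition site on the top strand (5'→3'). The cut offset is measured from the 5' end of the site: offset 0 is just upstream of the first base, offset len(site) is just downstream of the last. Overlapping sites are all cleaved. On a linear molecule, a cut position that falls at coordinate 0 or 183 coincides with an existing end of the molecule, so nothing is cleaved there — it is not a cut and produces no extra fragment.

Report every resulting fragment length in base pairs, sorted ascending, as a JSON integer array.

[2,3,5,5,6,6,7,7,7,8,8,8,9,9,9,9,9,10,13,13,14,16]

Per-enzyme occurrences:
  VbrI (CGCCGG, off=1): starts [16, 22, 39, 47, 61, 76, 112, 118, 143, 157, 166] → cuts [17, 23, 40, 48, 62, 77, 113, 119, 144, 158, 167]
  QalI (CTAT, off=1): starts [69, 98, 127, 152] → cuts [70, 99, 128, 153]
  OquI (GACG, off=2): starts [0, 7, 31, 84, 106, 178] → cuts [2, 9, 33, 86, 108, 180]

Pooled cuts: [2, 9, 17, 23, 33, 40, 48, 62, 70, 77, 86, 99, 108, 113, 119, 128, 144, 153, 158, 167, 180]

Fragments:
  [0,2): 2 bp
  [2,9): 7 bp
  [9,17): 8 bp
  [17,23): 6 bp
  [23,33): 10 bp
  [33,40): 7 bp
  [40,48): 8 bp
  [48,62): 14 bp
  [62,70): 8 bp
  [70,77): 7 bp
  [77,86): 9 bp
  [86,99): 13 bp
  [99,108): 9 bp
  [108,113): 5 bp
  [113,119): 6 bp
  [119,128): 9 bp
  [128,144): 16 bp
  [144,153): 9 bp
  [153,158): 5 bp
  [158,167): 9 bp
  [167,180): 13 bp
  [180,183): 3 bp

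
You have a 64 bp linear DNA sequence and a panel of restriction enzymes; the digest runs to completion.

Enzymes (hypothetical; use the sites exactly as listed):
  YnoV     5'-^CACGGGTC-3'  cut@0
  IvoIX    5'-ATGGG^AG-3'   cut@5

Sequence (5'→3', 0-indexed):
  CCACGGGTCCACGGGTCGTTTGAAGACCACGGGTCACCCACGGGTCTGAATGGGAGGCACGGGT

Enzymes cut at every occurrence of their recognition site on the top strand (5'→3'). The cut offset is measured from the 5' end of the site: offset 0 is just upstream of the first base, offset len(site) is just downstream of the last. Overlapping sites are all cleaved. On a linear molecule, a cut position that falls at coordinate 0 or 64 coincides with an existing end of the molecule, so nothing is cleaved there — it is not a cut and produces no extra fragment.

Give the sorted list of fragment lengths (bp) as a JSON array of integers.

[1,8,10,11,16,18]

Site scan:
  YnoV CACGGGTC/0: at [1, 9, 27, 38] ⇒ [1, 9, 27, 38]
  IvoIX ATGGGAG/5: at [49] ⇒ [54]

All cut coordinates (distinct, sorted): [1, 9, 27, 38, 54]

Fragment lengths:
  [0,1): 1 bp
  [1,9): 8 bp
  [9,27): 18 bp
  [27,38): 11 bp
  [38,54): 16 bp
  [54,64): 10 bp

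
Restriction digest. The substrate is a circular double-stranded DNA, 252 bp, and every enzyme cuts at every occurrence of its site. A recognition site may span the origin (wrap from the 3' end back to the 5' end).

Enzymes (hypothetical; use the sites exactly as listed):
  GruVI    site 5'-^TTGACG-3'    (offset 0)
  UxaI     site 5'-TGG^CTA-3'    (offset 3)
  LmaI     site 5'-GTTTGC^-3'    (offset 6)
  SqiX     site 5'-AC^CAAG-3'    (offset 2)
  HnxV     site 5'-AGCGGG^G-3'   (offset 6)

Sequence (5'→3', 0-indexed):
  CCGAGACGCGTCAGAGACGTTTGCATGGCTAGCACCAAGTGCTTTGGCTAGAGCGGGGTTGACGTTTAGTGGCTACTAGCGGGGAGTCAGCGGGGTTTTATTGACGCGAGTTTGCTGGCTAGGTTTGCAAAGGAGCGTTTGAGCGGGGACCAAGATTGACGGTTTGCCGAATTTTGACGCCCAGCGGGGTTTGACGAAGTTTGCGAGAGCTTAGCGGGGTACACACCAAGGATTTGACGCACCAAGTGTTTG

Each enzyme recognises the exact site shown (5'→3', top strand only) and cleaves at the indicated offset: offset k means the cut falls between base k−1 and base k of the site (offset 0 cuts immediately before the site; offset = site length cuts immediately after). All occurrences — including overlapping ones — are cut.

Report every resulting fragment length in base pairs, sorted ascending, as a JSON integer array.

[1,2,3,3,4,5,6,6,7,7,8,9,10,10,11,11,11,12,12,14,14,14,15,15,19,23]

Site scan:
  GruVI TTGACG/0: at [58, 100, 155, 173, 190, 233] ⇒ [58, 100, 155, 173, 190, 233]
  UxaI TGGCTA/3: at [25, 44, 69, 115] ⇒ [28, 47, 72, 118]
  LmaI GTTTGC/6: at [18, 109, 122, 161, 198, 247] ⇒ [1, 24, 115, 128, 167, 204]
  SqiX ACCAAG/2: at [33, 148, 224, 240] ⇒ [35, 150, 226, 242]
  HnxV AGCGGGG/6: at [51, 77, 88, 141, 182, 212] ⇒ [57, 83, 94, 147, 188, 218]

Pooled cuts: [1, 24, 28, 35, 47, 57, 58, 72, 83, 94, 100, 115, 118, 128, 147, 150, 155, 167, 173, 188, 190, 204, 218, 226, 233, 242]

Fragments:
  1→24: 23 bp
  24→28: 4 bp
  28→35: 7 bp
  35→47: 12 bp
  47→57: 10 bp
  57→58: 1 bp
  58→72: 14 bp
  72→83: 11 bp
  83→94: 11 bp
  94→100: 6 bp
  100→115: 15 bp
  115→118: 3 bp
  118→128: 10 bp
  128→147: 19 bp
  147→150: 3 bp
  150→155: 5 bp
  155→167: 12 bp
  167→173: 6 bp
  173→188: 15 bp
  188→190: 2 bp
  190→204: 14 bp
  204→218: 14 bp
  218→226: 8 bp
  226→233: 7 bp
  233→242: 9 bp
  242→1 (wrap): 252-242+1 = 11 bp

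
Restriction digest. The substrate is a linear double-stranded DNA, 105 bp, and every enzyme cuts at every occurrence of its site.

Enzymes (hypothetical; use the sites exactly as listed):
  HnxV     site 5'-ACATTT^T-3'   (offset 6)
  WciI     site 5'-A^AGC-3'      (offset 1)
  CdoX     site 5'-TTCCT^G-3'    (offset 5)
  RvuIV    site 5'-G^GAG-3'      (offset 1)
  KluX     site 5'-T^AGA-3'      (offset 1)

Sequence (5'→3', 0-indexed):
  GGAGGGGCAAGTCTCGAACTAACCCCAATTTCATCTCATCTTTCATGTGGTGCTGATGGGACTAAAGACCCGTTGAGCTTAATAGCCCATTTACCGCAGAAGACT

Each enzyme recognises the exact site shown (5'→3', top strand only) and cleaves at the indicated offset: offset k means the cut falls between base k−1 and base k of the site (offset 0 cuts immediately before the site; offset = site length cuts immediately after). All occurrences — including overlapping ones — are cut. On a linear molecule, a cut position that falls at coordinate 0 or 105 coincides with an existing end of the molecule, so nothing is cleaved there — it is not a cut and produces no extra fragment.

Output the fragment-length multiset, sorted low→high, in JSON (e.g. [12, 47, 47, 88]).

Per-enzyme occurrences:
  HnxV (ACATTTT, off=6): no sites
  WciI (AAGC, off=1): no sites
  CdoX (TTCCTG, off=5): no sites
  RvuIV GGAG/1: at [0] ⇒ [1]
  KluX (TAGA, off=1): no sites

All cut coordinates (distinct, sorted): [1]

Fragment lengths:
  [0,1): 1 bp
  [1,105): 104 bp

[1,104]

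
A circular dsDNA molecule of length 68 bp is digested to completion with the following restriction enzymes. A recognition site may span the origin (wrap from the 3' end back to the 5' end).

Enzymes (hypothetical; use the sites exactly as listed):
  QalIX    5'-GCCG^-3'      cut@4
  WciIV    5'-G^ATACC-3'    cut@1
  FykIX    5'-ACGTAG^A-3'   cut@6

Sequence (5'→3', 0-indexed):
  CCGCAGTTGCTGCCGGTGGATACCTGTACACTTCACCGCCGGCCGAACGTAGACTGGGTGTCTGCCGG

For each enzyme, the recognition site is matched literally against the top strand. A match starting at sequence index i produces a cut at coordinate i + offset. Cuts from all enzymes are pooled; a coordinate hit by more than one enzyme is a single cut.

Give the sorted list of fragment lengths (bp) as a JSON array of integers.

Site scan:
  QalIX GCCG/4: at [11, 37, 41, 63, 67] ⇒ [3, 15, 41, 45, 67]
  WciIV GATACC/1: at [18] ⇒ [19]
  FykIX ACGTAGA/6: at [46] ⇒ [52]

Pooled cuts: [3, 15, 19, 41, 45, 52, 67]

Fragment lengths:
  3→15: 12 bp
  15→19: 4 bp
  19→41: 22 bp
  41→45: 4 bp
  45→52: 7 bp
  52→67: 15 bp
  67→3 (wrap): 68-67+3 = 4 bp

[4,4,4,7,12,15,22]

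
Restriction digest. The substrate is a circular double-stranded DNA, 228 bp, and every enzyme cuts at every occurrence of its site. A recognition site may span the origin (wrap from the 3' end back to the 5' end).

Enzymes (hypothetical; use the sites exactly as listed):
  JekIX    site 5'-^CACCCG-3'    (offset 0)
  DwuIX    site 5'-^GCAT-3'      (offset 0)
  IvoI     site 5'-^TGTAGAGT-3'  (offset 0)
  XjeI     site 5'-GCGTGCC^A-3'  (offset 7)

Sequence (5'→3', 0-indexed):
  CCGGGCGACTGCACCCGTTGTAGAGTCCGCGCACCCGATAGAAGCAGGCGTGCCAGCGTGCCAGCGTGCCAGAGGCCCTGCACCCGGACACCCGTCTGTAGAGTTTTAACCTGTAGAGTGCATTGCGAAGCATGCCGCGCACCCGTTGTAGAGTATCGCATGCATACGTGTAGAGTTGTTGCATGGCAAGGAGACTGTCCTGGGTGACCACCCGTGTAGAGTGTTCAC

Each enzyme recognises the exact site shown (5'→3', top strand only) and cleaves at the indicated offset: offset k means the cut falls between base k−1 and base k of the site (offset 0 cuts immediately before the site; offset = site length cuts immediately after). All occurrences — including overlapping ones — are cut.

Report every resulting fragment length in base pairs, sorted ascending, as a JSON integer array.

[4,6,7,7,7,8,8,8,8,8,10,10,10,11,11,12,13,14,15,23,28]

Site scan:
  JekIX CACCCG/0: at [11, 31, 80, 88, 139, 208, 225] ⇒ [11, 31, 80, 88, 139, 208, 225]
  DwuIX GCAT/0: at [119, 129, 157, 161, 180] ⇒ [119, 129, 157, 161, 180]
  IvoI TGTAGAGT/0: at [18, 96, 111, 146, 168, 214] ⇒ [18, 96, 111, 146, 168, 214]
  XjeI GCGTGCCA/7: at [47, 55, 63] ⇒ [54, 62, 70]

Pooled cuts: [11, 18, 31, 54, 62, 70, 80, 88, 96, 111, 119, 129, 139, 146, 157, 161, 168, 180, 208, 214, 225]

Fragment lengths:
  11→18: 7 bp
  18→31: 13 bp
  31→54: 23 bp
  54→62: 8 bp
  62→70: 8 bp
  70→80: 10 bp
  80→88: 8 bp
  88→96: 8 bp
  96→111: 15 bp
  111→119: 8 bp
  119→129: 10 bp
  129→139: 10 bp
  139→146: 7 bp
  146→157: 11 bp
  157→161: 4 bp
  161→168: 7 bp
  168→180: 12 bp
  180→208: 28 bp
  208→214: 6 bp
  214→225: 11 bp
  225→11 (wrap): 228-225+11 = 14 bp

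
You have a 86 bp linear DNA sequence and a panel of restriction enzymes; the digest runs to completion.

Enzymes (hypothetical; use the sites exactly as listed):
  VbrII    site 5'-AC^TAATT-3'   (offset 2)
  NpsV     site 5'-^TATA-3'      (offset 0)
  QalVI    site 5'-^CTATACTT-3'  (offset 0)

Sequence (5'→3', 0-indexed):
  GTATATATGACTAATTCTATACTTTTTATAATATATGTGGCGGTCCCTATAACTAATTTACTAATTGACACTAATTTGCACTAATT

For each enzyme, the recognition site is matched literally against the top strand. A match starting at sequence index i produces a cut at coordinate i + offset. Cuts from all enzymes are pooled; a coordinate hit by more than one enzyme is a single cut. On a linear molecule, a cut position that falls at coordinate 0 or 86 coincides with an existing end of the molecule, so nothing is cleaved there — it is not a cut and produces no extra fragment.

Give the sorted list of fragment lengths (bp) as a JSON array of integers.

Per-enzyme occurrences:
  VbrII ACTAATT/2: at [9, 51, 59, 69, 79] ⇒ [11, 53, 61, 71, 81]
  NpsV TATA/0: at [1, 3, 17, 26, 31, 47] ⇒ [1, 3, 17, 26, 31, 47]
  QalVI CTATACTT/0: at [16] ⇒ [16]

Pooled cuts: [1, 3, 11, 16, 17, 26, 31, 47, 53, 61, 71, 81]

Fragment lengths:
  [0,1): 1 bp
  [1,3): 2 bp
  [3,11): 8 bp
  [11,16): 5 bp
  [16,17): 1 bp
  [17,26): 9 bp
  [26,31): 5 bp
  [31,47): 16 bp
  [47,53): 6 bp
  [53,61): 8 bp
  [61,71): 10 bp
  [71,81): 10 bp
  [81,86): 5 bp

[1,1,2,5,5,5,6,8,8,9,10,10,16]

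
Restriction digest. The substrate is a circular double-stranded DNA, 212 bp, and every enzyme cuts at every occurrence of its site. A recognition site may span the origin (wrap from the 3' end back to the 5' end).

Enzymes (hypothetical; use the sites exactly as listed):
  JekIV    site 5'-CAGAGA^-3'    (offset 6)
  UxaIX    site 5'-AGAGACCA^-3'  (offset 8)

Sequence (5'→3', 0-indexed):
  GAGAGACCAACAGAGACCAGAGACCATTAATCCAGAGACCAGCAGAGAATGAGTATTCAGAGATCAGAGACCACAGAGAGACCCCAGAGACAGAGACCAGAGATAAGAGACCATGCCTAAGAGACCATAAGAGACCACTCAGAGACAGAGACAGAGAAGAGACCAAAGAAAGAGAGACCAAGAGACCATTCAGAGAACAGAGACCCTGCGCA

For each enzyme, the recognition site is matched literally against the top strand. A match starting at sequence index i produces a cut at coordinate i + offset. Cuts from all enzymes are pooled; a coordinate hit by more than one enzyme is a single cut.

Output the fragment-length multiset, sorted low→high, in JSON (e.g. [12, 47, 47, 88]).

Per-enzyme occurrences:
  JekIV CAGAGA/6: at [10, 17, 32, 42, 57, 64, 73, 84, 90, 97, 139, 145, 151, 190, 197, 210] ⇒ [4, 16, 23, 38, 48, 63, 70, 79, 90, 96, 103, 145, 151, 157, 196, 203]
  UxaIX AGAGACCA/8: at [1, 11, 18, 33, 65, 91, 105, 119, 129, 157, 172, 180] ⇒ [9, 19, 26, 41, 73, 99, 113, 127, 137, 165, 180, 188]

Pooled cuts: [4, 9, 16, 19, 23, 26, 38, 41, 48, 63, 70, 73, 79, 90, 96, 99, 103, 113, 127, 137, 145, 151, 157, 165, 180, 188, 196, 203]

Fragment lengths:
  4→9: 5 bp
  9→16: 7 bp
  16→19: 3 bp
  19→23: 4 bp
  23→26: 3 bp
  26→38: 12 bp
  38→41: 3 bp
  41→48: 7 bp
  48→63: 15 bp
  63→70: 7 bp
  70→73: 3 bp
  73→79: 6 bp
  79→90: 11 bp
  90→96: 6 bp
  96→99: 3 bp
  99→103: 4 bp
  103→113: 10 bp
  113→127: 14 bp
  127→137: 10 bp
  137→145: 8 bp
  145→151: 6 bp
  151→157: 6 bp
  157→165: 8 bp
  165→180: 15 bp
  180→188: 8 bp
  188→196: 8 bp
  196→203: 7 bp
  203→4 (wrap): 212-203+4 = 13 bp

[3,3,3,3,3,4,4,5,6,6,6,6,7,7,7,7,8,8,8,8,10,10,11,12,13,14,15,15]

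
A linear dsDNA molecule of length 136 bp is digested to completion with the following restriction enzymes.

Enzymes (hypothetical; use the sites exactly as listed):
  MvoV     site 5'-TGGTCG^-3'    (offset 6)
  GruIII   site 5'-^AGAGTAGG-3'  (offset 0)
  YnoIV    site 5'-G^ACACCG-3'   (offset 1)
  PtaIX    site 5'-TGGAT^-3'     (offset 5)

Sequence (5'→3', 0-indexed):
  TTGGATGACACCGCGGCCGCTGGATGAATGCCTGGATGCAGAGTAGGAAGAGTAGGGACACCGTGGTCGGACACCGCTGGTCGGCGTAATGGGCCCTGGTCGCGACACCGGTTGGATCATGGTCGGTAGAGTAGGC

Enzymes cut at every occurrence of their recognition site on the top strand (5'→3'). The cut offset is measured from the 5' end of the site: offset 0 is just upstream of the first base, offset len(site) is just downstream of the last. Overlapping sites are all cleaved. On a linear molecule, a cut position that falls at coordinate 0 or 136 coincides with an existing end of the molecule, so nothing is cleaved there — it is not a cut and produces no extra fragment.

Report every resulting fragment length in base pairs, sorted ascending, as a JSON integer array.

[1,1,2,2,2,6,8,9,9,9,12,12,13,13,18,19]

Scan for sites:
  MvoV (TGGTCG, off=6): starts [63, 77, 96, 119] → cuts [69, 83, 102, 125]
  GruIII (AGAGTAGG, off=0): starts [39, 48, 127] → cuts [39, 48, 127]
  YnoIV (GACACCG, off=1): starts [6, 56, 69, 103] → cuts [7, 57, 70, 104]
  PtaIX (TGGAT, off=5): starts [1, 20, 32, 112] → cuts [6, 25, 37, 117]

All cut coordinates (distinct, sorted): [6, 7, 25, 37, 39, 48, 57, 69, 70, 83, 102, 104, 117, 125, 127]

Fragments:
  [0,6): 6 bp
  [6,7): 1 bp
  [7,25): 18 bp
  [25,37): 12 bp
  [37,39): 2 bp
  [39,48): 9 bp
  [48,57): 9 bp
  [57,69): 12 bp
  [69,70): 1 bp
  [70,83): 13 bp
  [83,102): 19 bp
  [102,104): 2 bp
  [104,117): 13 bp
  [117,125): 8 bp
  [125,127): 2 bp
  [127,136): 9 bp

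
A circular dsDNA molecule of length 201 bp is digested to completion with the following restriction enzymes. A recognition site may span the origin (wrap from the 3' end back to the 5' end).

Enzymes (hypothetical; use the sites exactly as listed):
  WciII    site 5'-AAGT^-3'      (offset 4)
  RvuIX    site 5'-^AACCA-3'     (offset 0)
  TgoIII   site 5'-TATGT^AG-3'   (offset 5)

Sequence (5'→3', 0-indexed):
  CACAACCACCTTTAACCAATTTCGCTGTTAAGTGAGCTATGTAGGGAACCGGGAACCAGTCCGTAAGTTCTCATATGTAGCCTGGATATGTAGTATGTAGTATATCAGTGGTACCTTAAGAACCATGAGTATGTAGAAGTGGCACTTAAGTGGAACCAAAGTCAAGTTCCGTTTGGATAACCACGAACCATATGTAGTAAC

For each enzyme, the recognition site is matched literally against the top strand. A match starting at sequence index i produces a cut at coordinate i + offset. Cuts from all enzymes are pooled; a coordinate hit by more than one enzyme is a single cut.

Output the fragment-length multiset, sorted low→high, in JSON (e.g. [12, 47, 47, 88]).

Scan for sites:
  WciII AAGT/4: at [29, 64, 136, 147, 158, 163] ⇒ [33, 68, 140, 151, 162, 167]
  RvuIX AACCA/0: at [3, 13, 53, 120, 153, 178, 185, 198] ⇒ [3, 13, 53, 120, 153, 178, 185, 198]
  TgoIII TATGTAG/5: at [37, 73, 86, 93, 129, 190] ⇒ [42, 78, 91, 98, 134, 195]

Pooled cuts: [3, 13, 33, 42, 53, 68, 78, 91, 98, 120, 134, 140, 151, 153, 162, 167, 178, 185, 195, 198]

Fragments:
  3→13: 10 bp
  13→33: 20 bp
  33→42: 9 bp
  42→53: 11 bp
  53→68: 15 bp
  68→78: 10 bp
  78→91: 13 bp
  91→98: 7 bp
  98→120: 22 bp
  120→134: 14 bp
  134→140: 6 bp
  140→151: 11 bp
  151→153: 2 bp
  153→162: 9 bp
  162→167: 5 bp
  167→178: 11 bp
  178→185: 7 bp
  185→195: 10 bp
  195→198: 3 bp
  198→3 (wrap): 201-198+3 = 6 bp

[2,3,5,6,6,7,7,9,9,10,10,10,11,11,11,13,14,15,20,22]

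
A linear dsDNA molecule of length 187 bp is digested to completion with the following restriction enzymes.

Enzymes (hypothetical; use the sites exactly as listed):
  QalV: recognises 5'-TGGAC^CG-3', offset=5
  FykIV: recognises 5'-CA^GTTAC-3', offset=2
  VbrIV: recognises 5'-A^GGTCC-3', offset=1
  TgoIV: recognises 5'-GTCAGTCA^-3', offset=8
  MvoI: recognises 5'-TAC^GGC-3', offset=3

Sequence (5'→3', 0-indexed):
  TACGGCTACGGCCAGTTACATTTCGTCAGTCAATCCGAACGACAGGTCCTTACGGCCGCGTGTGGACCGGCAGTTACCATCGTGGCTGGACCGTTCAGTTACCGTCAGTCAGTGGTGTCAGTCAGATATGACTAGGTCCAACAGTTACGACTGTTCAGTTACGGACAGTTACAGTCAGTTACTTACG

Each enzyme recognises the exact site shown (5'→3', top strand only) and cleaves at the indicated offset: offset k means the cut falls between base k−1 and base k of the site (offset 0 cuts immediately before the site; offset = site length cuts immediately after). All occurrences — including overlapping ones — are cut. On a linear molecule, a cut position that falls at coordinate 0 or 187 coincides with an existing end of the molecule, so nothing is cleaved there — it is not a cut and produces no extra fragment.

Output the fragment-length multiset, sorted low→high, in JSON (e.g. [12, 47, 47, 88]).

[3,5,5,6,6,9,9,10,10,10,10,12,13,14,14,14,18,19]

Scan for sites:
  QalV (TGGACCG, off=5): starts [62, 86] → cuts [67, 91]
  FykIV (CAGTTAC, off=2): starts [12, 70, 95, 141, 155, 165, 175] → cuts [14, 72, 97, 143, 157, 167, 177]
  VbrIV (AGGTCC, off=1): starts [43, 133] → cuts [44, 134]
  TgoIV (GTCAGTCA, off=8): starts [24, 103, 116] → cuts [32, 111, 124]
  MvoI (TACGGC, off=3): starts [0, 6, 50] → cuts [3, 9, 53]

Pooled cuts: [3, 9, 14, 32, 44, 53, 67, 72, 91, 97, 111, 124, 134, 143, 157, 167, 177]

Fragments:
  [0,3): 3 bp
  [3,9): 6 bp
  [9,14): 5 bp
  [14,32): 18 bp
  [32,44): 12 bp
  [44,53): 9 bp
  [53,67): 14 bp
  [67,72): 5 bp
  [72,91): 19 bp
  [91,97): 6 bp
  [97,111): 14 bp
  [111,124): 13 bp
  [124,134): 10 bp
  [134,143): 9 bp
  [143,157): 14 bp
  [157,167): 10 bp
  [167,177): 10 bp
  [177,187): 10 bp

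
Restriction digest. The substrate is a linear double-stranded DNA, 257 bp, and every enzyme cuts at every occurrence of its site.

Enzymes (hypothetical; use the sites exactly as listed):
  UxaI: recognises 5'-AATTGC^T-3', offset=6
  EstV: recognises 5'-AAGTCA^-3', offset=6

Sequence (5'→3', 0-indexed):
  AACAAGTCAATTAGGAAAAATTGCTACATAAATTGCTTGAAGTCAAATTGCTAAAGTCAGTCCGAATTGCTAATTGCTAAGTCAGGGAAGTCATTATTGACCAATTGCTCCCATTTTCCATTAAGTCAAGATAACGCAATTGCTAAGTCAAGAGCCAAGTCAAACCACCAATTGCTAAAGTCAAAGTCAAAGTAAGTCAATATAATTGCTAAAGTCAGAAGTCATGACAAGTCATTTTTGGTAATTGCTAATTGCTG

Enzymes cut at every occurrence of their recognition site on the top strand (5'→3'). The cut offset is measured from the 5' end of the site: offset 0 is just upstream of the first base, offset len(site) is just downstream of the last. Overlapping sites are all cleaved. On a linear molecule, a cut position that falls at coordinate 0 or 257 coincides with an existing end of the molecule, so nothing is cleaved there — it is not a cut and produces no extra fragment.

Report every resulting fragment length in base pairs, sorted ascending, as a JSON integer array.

[2,6,6,7,7,7,7,7,8,8,8,9,9,9,10,10,10,11,12,12,13,14,15,15,15,20]

Site scan:
  UxaI AATTGCT/6: at [18, 30, 45, 64, 71, 102, 137, 169, 203, 242, 249] ⇒ [24, 36, 51, 70, 77, 108, 143, 175, 209, 248, 255]
  EstV AAGTCA/6: at [3, 39, 53, 78, 87, 122, 144, 156, 177, 183, 193, 211, 218, 228] ⇒ [9, 45, 59, 84, 93, 128, 150, 162, 183, 189, 199, 217, 224, 234]

All cut coordinates (distinct, sorted): [9, 24, 36, 45, 51, 59, 70, 77, 84, 93, 108, 128, 143, 150, 162, 175, 183, 189, 199, 209, 217, 224, 234, 248, 255]

Fragment lengths:
  [0,9): 9 bp
  [9,24): 15 bp
  [24,36): 12 bp
  [36,45): 9 bp
  [45,51): 6 bp
  [51,59): 8 bp
  [59,70): 11 bp
  [70,77): 7 bp
  [77,84): 7 bp
  [84,93): 9 bp
  [93,108): 15 bp
  [108,128): 20 bp
  [128,143): 15 bp
  [143,150): 7 bp
  [150,162): 12 bp
  [162,175): 13 bp
  [175,183): 8 bp
  [183,189): 6 bp
  [189,199): 10 bp
  [199,209): 10 bp
  [209,217): 8 bp
  [217,224): 7 bp
  [224,234): 10 bp
  [234,248): 14 bp
  [248,255): 7 bp
  [255,257): 2 bp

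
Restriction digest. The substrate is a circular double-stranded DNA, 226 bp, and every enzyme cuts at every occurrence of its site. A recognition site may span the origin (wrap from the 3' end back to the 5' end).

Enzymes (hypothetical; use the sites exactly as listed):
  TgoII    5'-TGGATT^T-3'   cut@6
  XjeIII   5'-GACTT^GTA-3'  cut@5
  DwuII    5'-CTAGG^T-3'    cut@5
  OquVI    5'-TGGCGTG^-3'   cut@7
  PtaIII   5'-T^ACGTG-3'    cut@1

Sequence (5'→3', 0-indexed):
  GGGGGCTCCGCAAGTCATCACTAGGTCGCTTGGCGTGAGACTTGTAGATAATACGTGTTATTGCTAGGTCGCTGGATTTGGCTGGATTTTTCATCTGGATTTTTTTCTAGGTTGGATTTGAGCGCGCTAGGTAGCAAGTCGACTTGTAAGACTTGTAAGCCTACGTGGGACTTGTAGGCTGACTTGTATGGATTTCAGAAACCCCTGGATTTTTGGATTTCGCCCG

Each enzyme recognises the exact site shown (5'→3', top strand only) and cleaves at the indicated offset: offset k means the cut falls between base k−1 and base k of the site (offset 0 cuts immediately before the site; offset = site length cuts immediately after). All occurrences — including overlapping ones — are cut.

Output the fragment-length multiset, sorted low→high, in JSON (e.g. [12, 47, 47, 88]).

[6,7,8,8,9,9,9,10,10,10,11,12,12,13,13,14,16,17,32]

Site scan:
  TgoII (TGGATTT, off=6): starts [72, 82, 95, 112, 188, 205, 213] → cuts [78, 88, 101, 118, 194, 211, 219]
  XjeIII (GACTTGTA, off=5): starts [38, 140, 149, 168, 180] → cuts [43, 145, 154, 173, 185]
  DwuII (CTAGGT, off=5): starts [20, 63, 106, 126] → cuts [25, 68, 111, 131]
  OquVI (TGGCGTG, off=7): starts [30] → cuts [37]
  PtaIII (TACGTG, off=1): starts [51, 161] → cuts [52, 162]

Pooled cuts: [25, 37, 43, 52, 68, 78, 88, 101, 111, 118, 131, 145, 154, 162, 173, 185, 194, 211, 219]

Fragment lengths:
  25→37: 12 bp
  37→43: 6 bp
  43→52: 9 bp
  52→68: 16 bp
  68→78: 10 bp
  78→88: 10 bp
  88→101: 13 bp
  101→111: 10 bp
  111→118: 7 bp
  118→131: 13 bp
  131→145: 14 bp
  145→154: 9 bp
  154→162: 8 bp
  162→173: 11 bp
  173→185: 12 bp
  185→194: 9 bp
  194→211: 17 bp
  211→219: 8 bp
  219→25 (wrap): 226-219+25 = 32 bp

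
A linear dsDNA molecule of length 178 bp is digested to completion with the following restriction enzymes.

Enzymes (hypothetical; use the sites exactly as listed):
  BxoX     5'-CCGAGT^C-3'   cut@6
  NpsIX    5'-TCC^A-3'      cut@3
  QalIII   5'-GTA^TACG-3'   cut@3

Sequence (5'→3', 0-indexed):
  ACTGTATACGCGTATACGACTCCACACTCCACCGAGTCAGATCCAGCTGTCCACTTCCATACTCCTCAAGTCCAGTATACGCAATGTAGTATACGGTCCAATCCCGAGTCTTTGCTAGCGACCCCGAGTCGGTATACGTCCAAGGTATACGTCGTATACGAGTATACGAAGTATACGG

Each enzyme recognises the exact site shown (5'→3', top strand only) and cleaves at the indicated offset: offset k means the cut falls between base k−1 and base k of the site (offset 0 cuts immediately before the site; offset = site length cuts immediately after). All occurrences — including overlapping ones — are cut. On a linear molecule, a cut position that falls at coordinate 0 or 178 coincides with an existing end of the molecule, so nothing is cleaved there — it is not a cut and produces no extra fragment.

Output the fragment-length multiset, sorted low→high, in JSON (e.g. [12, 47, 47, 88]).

[4,5,5,6,6,6,7,7,7,7,8,8,8,8,9,9,9,10,14,15,20]

Scan for sites:
  BxoX CCGAGTC/6: at [31, 103, 123] ⇒ [37, 109, 129]
  NpsIX TCCA/3: at [20, 27, 41, 49, 55, 70, 96, 138] ⇒ [23, 30, 44, 52, 58, 73, 99, 141]
  QalIII GTATACG/3: at [3, 11, 74, 88, 131, 144, 153, 161, 170] ⇒ [6, 14, 77, 91, 134, 147, 156, 164, 173]

Pooled cuts: [6, 14, 23, 30, 37, 44, 52, 58, 73, 77, 91, 99, 109, 129, 134, 141, 147, 156, 164, 173]

Fragments:
  [0,6): 6 bp
  [6,14): 8 bp
  [14,23): 9 bp
  [23,30): 7 bp
  [30,37): 7 bp
  [37,44): 7 bp
  [44,52): 8 bp
  [52,58): 6 bp
  [58,73): 15 bp
  [73,77): 4 bp
  [77,91): 14 bp
  [91,99): 8 bp
  [99,109): 10 bp
  [109,129): 20 bp
  [129,134): 5 bp
  [134,141): 7 bp
  [141,147): 6 bp
  [147,156): 9 bp
  [156,164): 8 bp
  [164,173): 9 bp
  [173,178): 5 bp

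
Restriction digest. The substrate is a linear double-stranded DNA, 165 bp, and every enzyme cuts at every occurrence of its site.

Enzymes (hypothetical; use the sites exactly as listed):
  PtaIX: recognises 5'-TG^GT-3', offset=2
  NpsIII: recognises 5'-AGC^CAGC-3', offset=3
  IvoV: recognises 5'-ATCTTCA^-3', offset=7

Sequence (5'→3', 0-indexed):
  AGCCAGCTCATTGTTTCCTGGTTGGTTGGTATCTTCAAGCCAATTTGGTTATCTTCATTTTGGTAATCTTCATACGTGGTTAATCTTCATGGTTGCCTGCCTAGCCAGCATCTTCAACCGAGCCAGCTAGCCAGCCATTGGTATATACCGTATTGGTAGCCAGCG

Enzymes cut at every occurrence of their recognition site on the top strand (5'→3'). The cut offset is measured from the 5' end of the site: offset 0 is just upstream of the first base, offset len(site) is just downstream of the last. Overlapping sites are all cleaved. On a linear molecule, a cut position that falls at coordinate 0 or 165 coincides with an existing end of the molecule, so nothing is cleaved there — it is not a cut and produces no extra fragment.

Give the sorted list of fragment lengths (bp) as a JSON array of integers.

Per-enzyme occurrences:
  PtaIX TGGT/2: at [18, 22, 26, 45, 60, 76, 89, 138, 153] ⇒ [20, 24, 28, 47, 62, 78, 91, 140, 155]
  NpsIII AGCCAGC/3: at [0, 102, 120, 128, 157] ⇒ [3, 105, 123, 131, 160]
  IvoV ATCTTCA/7: at [30, 50, 65, 82, 109] ⇒ [37, 57, 72, 89, 116]

All cut coordinates (distinct, sorted): [3, 20, 24, 28, 37, 47, 57, 62, 72, 78, 89, 91, 105, 116, 123, 131, 140, 155, 160]

Fragments:
  [0,3): 3 bp
  [3,20): 17 bp
  [20,24): 4 bp
  [24,28): 4 bp
  [28,37): 9 bp
  [37,47): 10 bp
  [47,57): 10 bp
  [57,62): 5 bp
  [62,72): 10 bp
  [72,78): 6 bp
  [78,89): 11 bp
  [89,91): 2 bp
  [91,105): 14 bp
  [105,116): 11 bp
  [116,123): 7 bp
  [123,131): 8 bp
  [131,140): 9 bp
  [140,155): 15 bp
  [155,160): 5 bp
  [160,165): 5 bp

[2,3,4,4,5,5,5,6,7,8,9,9,10,10,10,11,11,14,15,17]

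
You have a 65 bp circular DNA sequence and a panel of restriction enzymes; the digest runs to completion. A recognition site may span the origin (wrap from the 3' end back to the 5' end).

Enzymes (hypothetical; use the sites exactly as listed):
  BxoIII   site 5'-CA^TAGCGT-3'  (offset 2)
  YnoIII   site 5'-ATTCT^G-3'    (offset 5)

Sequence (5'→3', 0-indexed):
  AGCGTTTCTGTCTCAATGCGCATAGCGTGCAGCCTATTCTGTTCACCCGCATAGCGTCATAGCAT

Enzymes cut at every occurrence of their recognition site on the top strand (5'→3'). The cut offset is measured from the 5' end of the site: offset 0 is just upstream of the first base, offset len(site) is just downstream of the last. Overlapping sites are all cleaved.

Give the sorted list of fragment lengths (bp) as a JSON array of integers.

[11,13,18,23]

Per-enzyme occurrences:
  BxoIII CATAGCGT/2: at [20, 49, 62] ⇒ [22, 51, 64]
  YnoIII ATTCTG/5: at [35] ⇒ [40]

Pooled cuts: [22, 40, 51, 64]

Fragments:
  22→40: 18 bp
  40→51: 11 bp
  51→64: 13 bp
  64→22 (wrap): 65-64+22 = 23 bp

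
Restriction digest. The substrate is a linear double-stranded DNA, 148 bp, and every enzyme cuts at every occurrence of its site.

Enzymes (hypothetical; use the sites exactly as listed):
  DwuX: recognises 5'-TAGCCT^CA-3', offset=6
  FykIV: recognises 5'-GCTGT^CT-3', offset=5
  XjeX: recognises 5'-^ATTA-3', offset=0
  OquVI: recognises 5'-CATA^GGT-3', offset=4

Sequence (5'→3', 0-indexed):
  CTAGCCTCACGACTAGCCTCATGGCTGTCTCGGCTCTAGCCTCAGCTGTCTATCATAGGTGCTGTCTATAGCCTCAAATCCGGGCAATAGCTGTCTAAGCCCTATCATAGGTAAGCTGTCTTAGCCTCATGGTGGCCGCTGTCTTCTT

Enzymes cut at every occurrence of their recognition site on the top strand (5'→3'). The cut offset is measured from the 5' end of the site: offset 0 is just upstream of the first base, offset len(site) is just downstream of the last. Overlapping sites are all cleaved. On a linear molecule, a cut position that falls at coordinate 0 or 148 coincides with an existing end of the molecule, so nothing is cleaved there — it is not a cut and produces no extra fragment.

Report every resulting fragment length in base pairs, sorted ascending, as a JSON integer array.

[6,7,7,8,8,8,9,9,10,12,14,15,15,20]

Site scan:
  DwuX TAGCCTCA/6: at [1, 13, 36, 68, 121] ⇒ [7, 19, 42, 74, 127]
  FykIV GCTGTCT/5: at [23, 44, 60, 89, 114, 137] ⇒ [28, 49, 65, 94, 119, 142]
  XjeX (ATTA, off=0): no sites
  OquVI CATAGGT/4: at [53, 105] ⇒ [57, 109]

All cut coordinates (distinct, sorted): [7, 19, 28, 42, 49, 57, 65, 74, 94, 109, 119, 127, 142]

Fragments:
  [0,7): 7 bp
  [7,19): 12 bp
  [19,28): 9 bp
  [28,42): 14 bp
  [42,49): 7 bp
  [49,57): 8 bp
  [57,65): 8 bp
  [65,74): 9 bp
  [74,94): 20 bp
  [94,109): 15 bp
  [109,119): 10 bp
  [119,127): 8 bp
  [127,142): 15 bp
  [142,148): 6 bp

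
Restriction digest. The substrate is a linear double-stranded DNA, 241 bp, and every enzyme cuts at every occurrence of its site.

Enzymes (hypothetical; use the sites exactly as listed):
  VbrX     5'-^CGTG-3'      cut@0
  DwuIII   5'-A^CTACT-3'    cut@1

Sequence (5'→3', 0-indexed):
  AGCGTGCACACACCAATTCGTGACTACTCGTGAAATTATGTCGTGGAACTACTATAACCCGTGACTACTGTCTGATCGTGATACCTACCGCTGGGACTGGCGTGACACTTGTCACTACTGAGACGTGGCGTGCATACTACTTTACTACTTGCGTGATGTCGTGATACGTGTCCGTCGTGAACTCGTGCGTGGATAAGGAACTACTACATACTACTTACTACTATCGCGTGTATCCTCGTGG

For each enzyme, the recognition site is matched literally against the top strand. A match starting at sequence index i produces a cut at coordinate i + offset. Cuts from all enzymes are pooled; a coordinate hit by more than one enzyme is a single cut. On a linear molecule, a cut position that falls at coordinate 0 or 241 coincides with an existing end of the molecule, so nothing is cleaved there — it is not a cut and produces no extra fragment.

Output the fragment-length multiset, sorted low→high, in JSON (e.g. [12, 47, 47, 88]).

[2,4,5,5,5,5,5,7,7,7,7,8,8,8,8,9,9,9,10,10,11,12,13,13,14,16,24]

Per-enzyme occurrences:
  VbrX (CGTG, off=0): starts [2, 18, 28, 41, 59, 76, 100, 123, 128, 151, 159, 166, 175, 183, 187, 226, 236] → cuts [2, 18, 28, 41, 59, 76, 100, 123, 128, 151, 159, 166, 175, 183, 187, 226, 236]
  DwuIII (ACTACT, off=1): starts [22, 47, 63, 113, 135, 143, 199, 209, 216] → cuts [23, 48, 64, 114, 136, 144, 200, 210, 217]

Pooled cuts: [2, 18, 23, 28, 41, 48, 59, 64, 76, 100, 114, 123, 128, 136, 144, 151, 159, 166, 175, 183, 187, 200, 210, 217, 226, 236]

Fragments:
  [0,2): 2 bp
  [2,18): 16 bp
  [18,23): 5 bp
  [23,28): 5 bp
  [28,41): 13 bp
  [41,48): 7 bp
  [48,59): 11 bp
  [59,64): 5 bp
  [64,76): 12 bp
  [76,100): 24 bp
  [100,114): 14 bp
  [114,123): 9 bp
  [123,128): 5 bp
  [128,136): 8 bp
  [136,144): 8 bp
  [144,151): 7 bp
  [151,159): 8 bp
  [159,166): 7 bp
  [166,175): 9 bp
  [175,183): 8 bp
  [183,187): 4 bp
  [187,200): 13 bp
  [200,210): 10 bp
  [210,217): 7 bp
  [217,226): 9 bp
  [226,236): 10 bp
  [236,241): 5 bp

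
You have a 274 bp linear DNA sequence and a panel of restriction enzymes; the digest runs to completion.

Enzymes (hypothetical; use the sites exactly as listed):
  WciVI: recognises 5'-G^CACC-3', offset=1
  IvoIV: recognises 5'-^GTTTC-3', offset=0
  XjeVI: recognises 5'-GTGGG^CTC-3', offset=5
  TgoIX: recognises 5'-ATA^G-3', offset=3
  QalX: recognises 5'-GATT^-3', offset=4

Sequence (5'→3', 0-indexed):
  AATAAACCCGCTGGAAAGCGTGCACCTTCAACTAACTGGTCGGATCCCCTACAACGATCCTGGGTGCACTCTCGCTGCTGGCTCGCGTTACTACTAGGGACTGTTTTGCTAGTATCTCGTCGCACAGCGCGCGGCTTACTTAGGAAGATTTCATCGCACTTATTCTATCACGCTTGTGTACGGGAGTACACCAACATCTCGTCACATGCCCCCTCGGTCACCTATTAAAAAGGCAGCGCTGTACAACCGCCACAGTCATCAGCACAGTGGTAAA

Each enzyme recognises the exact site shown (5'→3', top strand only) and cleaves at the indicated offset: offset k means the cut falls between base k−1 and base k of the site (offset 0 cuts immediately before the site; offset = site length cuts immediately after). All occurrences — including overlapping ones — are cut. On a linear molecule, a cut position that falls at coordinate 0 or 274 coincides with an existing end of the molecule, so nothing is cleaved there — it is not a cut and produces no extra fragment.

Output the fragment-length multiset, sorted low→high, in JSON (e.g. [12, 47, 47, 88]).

Per-enzyme occurrences:
  WciVI (GCACC, off=1): starts [21] → cuts [22]
  IvoIV (GTTTC, off=0): no sites
  XjeVI (GTGGGCTC, off=5): no sites
  TgoIX (ATAG, off=3): no sites
  QalX (GATT, off=4): starts [146] → cuts [150]

All cut coordinates (distinct, sorted): [22, 150]

Fragment lengths:
  [0,22): 22 bp
  [22,150): 128 bp
  [150,274): 124 bp

[22,124,128]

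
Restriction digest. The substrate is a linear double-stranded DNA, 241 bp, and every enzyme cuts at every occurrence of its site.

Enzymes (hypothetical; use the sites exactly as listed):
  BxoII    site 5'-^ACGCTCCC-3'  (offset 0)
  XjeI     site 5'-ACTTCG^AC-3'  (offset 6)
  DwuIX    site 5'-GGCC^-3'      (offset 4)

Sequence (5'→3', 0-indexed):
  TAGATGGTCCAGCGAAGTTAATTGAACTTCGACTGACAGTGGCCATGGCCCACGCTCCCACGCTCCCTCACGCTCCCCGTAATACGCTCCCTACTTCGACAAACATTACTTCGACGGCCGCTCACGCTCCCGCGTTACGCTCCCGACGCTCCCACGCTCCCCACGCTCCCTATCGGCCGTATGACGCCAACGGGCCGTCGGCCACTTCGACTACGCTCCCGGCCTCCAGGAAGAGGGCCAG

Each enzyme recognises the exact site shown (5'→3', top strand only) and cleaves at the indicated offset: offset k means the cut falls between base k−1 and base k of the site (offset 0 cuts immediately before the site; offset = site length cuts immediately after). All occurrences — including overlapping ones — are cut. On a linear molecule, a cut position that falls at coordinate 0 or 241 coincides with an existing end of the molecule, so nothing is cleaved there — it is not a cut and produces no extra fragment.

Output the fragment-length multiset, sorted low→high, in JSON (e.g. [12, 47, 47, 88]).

Scan for sites:
  BxoII (ACGCTCCC, off=0): starts [51, 59, 69, 83, 123, 136, 145, 153, 162, 212] → cuts [51, 59, 69, 83, 123, 136, 145, 153, 162, 212]
  XjeI (ACTTCGAC, off=6): starts [25, 92, 107, 203] → cuts [31, 98, 113, 209]
  DwuIX (GGCC, off=4): starts [40, 46, 115, 174, 192, 199, 220, 235] → cuts [44, 50, 119, 178, 196, 203, 224, 239]

Pooled cuts: [31, 44, 50, 51, 59, 69, 83, 98, 113, 119, 123, 136, 145, 153, 162, 178, 196, 203, 209, 212, 224, 239]

Fragment lengths:
  [0,31): 31 bp
  [31,44): 13 bp
  [44,50): 6 bp
  [50,51): 1 bp
  [51,59): 8 bp
  [59,69): 10 bp
  [69,83): 14 bp
  [83,98): 15 bp
  [98,113): 15 bp
  [113,119): 6 bp
  [119,123): 4 bp
  [123,136): 13 bp
  [136,145): 9 bp
  [145,153): 8 bp
  [153,162): 9 bp
  [162,178): 16 bp
  [178,196): 18 bp
  [196,203): 7 bp
  [203,209): 6 bp
  [209,212): 3 bp
  [212,224): 12 bp
  [224,239): 15 bp
  [239,241): 2 bp

[1,2,3,4,6,6,6,7,8,8,9,9,10,12,13,13,14,15,15,15,16,18,31]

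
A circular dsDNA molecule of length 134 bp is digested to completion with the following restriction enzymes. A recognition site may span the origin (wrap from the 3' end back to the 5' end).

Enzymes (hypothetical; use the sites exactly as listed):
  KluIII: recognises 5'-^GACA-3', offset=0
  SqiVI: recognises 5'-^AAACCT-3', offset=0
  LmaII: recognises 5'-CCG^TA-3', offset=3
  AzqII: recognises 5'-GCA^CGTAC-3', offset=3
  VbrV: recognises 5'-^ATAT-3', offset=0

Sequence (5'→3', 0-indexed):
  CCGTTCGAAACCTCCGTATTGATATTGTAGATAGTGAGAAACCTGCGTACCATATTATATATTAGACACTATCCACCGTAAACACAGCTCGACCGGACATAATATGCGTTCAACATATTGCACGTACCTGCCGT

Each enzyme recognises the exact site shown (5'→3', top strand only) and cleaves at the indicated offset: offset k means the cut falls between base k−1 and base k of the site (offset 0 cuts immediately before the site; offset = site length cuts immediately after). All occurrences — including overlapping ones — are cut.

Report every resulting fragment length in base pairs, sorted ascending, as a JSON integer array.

Per-enzyme occurrences:
  KluIII (GACA, off=0): starts [64, 95] → cuts [64, 95]
  SqiVI (AAACCT, off=0): starts [7, 38] → cuts [7, 38]
  LmaII (CCGTA, off=3): starts [13, 75] → cuts [16, 78]
  AzqII (GCACGTAC, off=3): starts [119] → cuts [122]
  VbrV (ATAT, off=0): starts [21, 51, 56, 58, 101, 114] → cuts [21, 51, 56, 58, 101, 114]

All cut coordinates (distinct, sorted): [7, 16, 21, 38, 51, 56, 58, 64, 78, 95, 101, 114, 122]

Fragment lengths:
  7→16: 9 bp
  16→21: 5 bp
  21→38: 17 bp
  38→51: 13 bp
  51→56: 5 bp
  56→58: 2 bp
  58→64: 6 bp
  64→78: 14 bp
  78→95: 17 bp
  95→101: 6 bp
  101→114: 13 bp
  114→122: 8 bp
  122→7 (wrap): 134-122+7 = 19 bp

[2,5,5,6,6,8,9,13,13,14,17,17,19]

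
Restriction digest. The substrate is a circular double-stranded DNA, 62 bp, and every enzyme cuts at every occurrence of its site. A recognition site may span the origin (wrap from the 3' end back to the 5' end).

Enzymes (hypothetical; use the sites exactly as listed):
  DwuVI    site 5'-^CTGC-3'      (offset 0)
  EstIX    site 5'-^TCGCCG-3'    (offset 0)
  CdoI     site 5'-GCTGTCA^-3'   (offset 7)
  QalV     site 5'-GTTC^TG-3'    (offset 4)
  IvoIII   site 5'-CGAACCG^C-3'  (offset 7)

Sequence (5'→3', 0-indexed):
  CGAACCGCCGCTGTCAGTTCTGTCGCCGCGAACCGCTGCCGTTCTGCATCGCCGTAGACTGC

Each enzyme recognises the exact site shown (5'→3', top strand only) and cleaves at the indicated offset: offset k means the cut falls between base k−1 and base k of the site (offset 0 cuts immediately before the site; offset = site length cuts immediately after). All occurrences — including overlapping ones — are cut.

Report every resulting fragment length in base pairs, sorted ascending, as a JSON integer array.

Scan for sites:
  DwuVI CTGC/0: at [35, 43, 58] ⇒ [35, 43, 58]
  EstIX TCGCCG/0: at [22, 48] ⇒ [22, 48]
  CdoI GCTGTCA/7: at [9] ⇒ [16]
  QalV GTTCTG/4: at [16, 40] ⇒ [20, 44]
  IvoIII CGAACCGC/7: at [0, 28] ⇒ [7, 35]

All cut coordinates (distinct, sorted): [7, 16, 20, 22, 35, 43, 44, 48, 58]

Fragment lengths:
  7→16: 9 bp
  16→20: 4 bp
  20→22: 2 bp
  22→35: 13 bp
  35→43: 8 bp
  43→44: 1 bp
  44→48: 4 bp
  48→58: 10 bp
  58→7 (wrap): 62-58+7 = 11 bp

[1,2,4,4,8,9,10,11,13]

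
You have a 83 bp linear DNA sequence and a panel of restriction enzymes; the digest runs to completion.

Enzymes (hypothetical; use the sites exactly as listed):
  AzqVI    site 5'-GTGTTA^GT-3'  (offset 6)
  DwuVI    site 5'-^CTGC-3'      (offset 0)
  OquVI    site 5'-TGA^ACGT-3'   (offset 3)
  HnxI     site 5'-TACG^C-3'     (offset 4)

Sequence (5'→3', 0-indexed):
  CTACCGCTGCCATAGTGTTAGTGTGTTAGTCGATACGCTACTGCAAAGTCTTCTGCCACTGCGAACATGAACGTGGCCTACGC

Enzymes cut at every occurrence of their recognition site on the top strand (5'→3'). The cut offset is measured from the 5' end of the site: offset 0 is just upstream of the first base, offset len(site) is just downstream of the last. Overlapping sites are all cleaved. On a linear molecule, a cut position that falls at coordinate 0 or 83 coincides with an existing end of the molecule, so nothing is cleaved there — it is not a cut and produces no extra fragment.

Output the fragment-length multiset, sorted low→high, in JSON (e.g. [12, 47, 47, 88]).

Site scan:
  AzqVI (GTGTTAGT, off=6): starts [14, 22] → cuts [20, 28]
  DwuVI (CTGC, off=0): starts [6, 40, 52, 58] → cuts [6, 40, 52, 58]
  OquVI (TGAACGT, off=3): starts [67] → cuts [70]
  HnxI (TACGC, off=4): starts [33, 78] → cuts [37, 82]

All cut coordinates (distinct, sorted): [6, 20, 28, 37, 40, 52, 58, 70, 82]

Fragment lengths:
  [0,6): 6 bp
  [6,20): 14 bp
  [20,28): 8 bp
  [28,37): 9 bp
  [37,40): 3 bp
  [40,52): 12 bp
  [52,58): 6 bp
  [58,70): 12 bp
  [70,82): 12 bp
  [82,83): 1 bp

[1,3,6,6,8,9,12,12,12,14]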